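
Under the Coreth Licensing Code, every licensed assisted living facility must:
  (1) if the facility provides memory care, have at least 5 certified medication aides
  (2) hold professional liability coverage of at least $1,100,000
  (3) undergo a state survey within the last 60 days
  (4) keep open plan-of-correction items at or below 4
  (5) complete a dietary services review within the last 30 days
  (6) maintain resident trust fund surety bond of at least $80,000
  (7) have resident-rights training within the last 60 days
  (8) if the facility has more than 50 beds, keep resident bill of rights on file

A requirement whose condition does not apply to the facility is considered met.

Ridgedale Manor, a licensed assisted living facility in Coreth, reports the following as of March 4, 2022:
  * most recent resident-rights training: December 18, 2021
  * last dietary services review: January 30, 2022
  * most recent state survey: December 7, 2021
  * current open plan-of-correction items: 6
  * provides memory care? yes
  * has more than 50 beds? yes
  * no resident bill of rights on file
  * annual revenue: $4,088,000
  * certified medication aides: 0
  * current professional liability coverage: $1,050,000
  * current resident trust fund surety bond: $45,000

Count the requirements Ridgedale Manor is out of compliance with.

8

1. condition 'provides memory care' holds; certified medication aides 0 < 5 → not met
2. professional liability coverage $1,050,000 < $1,100,000 → not met
3. state survey 87 days ago vs limit 60 → not met
4. open plan-of-correction items 6 > 4 → not met
5. dietary services review 33 days ago vs limit 30 → not met
6. resident trust fund surety bond $45,000 < $80,000 → not met
7. resident-rights training 76 days ago vs limit 60 → not met
8. condition 'has more than 50 beds' holds; resident bill of rights absent → not met
Not met: 8 of 8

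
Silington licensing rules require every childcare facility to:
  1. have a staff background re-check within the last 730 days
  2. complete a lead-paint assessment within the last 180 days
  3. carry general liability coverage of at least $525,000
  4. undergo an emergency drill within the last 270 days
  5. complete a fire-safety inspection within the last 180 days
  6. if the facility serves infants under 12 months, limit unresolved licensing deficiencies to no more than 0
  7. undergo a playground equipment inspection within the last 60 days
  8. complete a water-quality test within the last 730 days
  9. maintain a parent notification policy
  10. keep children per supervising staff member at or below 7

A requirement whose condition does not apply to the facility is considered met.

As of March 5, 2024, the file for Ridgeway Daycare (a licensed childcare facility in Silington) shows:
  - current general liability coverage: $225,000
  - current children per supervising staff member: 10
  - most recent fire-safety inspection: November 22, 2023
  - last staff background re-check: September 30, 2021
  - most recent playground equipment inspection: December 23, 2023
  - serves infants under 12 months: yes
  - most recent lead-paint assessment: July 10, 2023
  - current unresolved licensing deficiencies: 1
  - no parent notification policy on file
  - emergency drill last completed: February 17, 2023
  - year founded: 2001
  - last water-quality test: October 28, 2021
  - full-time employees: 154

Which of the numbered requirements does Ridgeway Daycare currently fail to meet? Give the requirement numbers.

1, 2, 3, 4, 6, 7, 8, 9, 10

1. staff background re-check 887 days ago vs limit 730 → not met
2. lead-paint assessment 239 days ago vs limit 180 → not met
3. general liability coverage $225,000 < $525,000 → not met
4. emergency drill 382 days ago vs limit 270 → not met
5. fire-safety inspection 104 days ago vs limit 180 → met
6. condition 'serves infants under 12 months' holds; unresolved licensing deficiencies 1 > 0 → not met
7. playground equipment inspection 73 days ago vs limit 60 → not met
8. water-quality test 859 days ago vs limit 730 → not met
9. parent notification policy absent → not met
10. children per supervising staff member 10 > 7 → not met
Not met: 1, 2, 3, 4, 6, 7, 8, 9, 10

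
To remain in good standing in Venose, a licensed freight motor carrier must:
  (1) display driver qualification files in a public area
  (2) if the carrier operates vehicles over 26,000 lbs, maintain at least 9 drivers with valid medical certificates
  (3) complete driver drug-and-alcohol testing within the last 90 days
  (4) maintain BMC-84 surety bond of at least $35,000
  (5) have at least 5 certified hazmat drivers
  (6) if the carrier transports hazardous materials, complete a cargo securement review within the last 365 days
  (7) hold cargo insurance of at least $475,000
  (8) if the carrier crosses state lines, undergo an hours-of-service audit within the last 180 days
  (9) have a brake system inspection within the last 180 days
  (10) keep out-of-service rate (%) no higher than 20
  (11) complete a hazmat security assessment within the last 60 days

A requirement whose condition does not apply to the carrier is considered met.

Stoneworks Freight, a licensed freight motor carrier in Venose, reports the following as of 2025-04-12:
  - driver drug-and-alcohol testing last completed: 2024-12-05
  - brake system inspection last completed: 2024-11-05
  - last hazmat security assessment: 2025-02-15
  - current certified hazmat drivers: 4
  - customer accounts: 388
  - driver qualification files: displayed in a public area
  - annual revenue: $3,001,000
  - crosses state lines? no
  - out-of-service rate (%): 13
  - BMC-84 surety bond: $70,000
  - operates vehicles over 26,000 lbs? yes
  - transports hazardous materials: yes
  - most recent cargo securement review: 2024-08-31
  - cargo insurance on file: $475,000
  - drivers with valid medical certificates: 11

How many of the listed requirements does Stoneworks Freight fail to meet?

2

1. driver qualification files present → met
2. condition 'operates vehicles over 26,000 lbs' holds; drivers with valid medical certificates 11 ≥ 9 → met
3. driver drug-and-alcohol testing 128 days ago vs limit 90 → not met
4. BMC-84 surety bond $70,000 ≥ $35,000 → met
5. certified hazmat drivers 4 < 5 → not met
6. condition 'transports hazardous materials' holds; cargo securement review 224 days ago vs limit 365 → met
7. cargo insurance $475,000 ≥ $475,000 → met
8. condition 'crosses state lines' does not hold → requirement n/a → met
9. brake system inspection 158 days ago vs limit 180 → met
10. out-of-service rate (%) 13 ≤ 20 → met
11. hazmat security assessment 56 days ago vs limit 60 → met
Not met: 2 of 11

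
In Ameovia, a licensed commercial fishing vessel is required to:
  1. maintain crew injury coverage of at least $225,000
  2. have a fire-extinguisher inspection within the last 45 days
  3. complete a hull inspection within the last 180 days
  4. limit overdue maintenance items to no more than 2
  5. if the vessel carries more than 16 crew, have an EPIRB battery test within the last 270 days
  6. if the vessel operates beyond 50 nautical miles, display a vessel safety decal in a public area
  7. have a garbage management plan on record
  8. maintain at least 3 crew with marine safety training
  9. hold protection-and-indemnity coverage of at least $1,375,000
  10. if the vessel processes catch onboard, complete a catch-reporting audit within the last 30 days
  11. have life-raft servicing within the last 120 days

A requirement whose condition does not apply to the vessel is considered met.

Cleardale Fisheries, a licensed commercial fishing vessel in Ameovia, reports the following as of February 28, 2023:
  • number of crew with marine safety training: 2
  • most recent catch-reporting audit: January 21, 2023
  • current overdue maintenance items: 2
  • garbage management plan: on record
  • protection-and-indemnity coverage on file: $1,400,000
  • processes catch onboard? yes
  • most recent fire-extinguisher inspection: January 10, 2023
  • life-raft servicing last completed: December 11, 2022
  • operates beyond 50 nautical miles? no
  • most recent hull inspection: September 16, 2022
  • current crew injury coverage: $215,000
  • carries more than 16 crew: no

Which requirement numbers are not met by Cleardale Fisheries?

1. crew injury coverage $215,000 < $225,000 → not met
2. fire-extinguisher inspection 49 days ago vs limit 45 → not met
3. hull inspection 165 days ago vs limit 180 → met
4. overdue maintenance items 2 ≤ 2 → met
5. condition 'carries more than 16 crew' does not hold → requirement n/a → met
6. condition 'operates beyond 50 nautical miles' does not hold → requirement n/a → met
7. garbage management plan present → met
8. crew with marine safety training 2 < 3 → not met
9. protection-and-indemnity coverage $1,400,000 ≥ $1,375,000 → met
10. condition 'processes catch onboard' holds; catch-reporting audit 38 days ago vs limit 30 → not met
11. life-raft servicing 79 days ago vs limit 120 → met
Not met: 1, 2, 8, 10

1, 2, 8, 10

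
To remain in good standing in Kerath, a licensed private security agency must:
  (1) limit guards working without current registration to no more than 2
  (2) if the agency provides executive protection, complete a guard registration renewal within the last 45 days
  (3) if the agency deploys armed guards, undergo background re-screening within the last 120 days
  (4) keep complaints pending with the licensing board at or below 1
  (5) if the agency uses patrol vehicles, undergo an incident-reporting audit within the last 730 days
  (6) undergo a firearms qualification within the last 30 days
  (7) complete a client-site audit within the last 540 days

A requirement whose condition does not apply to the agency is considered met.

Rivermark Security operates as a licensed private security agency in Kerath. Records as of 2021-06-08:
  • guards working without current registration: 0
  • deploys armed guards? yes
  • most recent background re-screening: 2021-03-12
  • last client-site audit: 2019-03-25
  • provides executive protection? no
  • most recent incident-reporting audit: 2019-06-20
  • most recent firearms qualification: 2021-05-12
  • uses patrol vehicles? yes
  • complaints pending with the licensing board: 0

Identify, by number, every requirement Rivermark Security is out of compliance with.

7

1. guards working without current registration 0 ≤ 2 → met
2. condition 'provides executive protection' does not hold → requirement n/a → met
3. condition 'deploys armed guards' holds; background re-screening 88 days ago vs limit 120 → met
4. complaints pending with the licensing board 0 ≤ 1 → met
5. condition 'uses patrol vehicles' holds; incident-reporting audit 719 days ago vs limit 730 → met
6. firearms qualification 27 days ago vs limit 30 → met
7. client-site audit 806 days ago vs limit 540 → not met
Not met: 7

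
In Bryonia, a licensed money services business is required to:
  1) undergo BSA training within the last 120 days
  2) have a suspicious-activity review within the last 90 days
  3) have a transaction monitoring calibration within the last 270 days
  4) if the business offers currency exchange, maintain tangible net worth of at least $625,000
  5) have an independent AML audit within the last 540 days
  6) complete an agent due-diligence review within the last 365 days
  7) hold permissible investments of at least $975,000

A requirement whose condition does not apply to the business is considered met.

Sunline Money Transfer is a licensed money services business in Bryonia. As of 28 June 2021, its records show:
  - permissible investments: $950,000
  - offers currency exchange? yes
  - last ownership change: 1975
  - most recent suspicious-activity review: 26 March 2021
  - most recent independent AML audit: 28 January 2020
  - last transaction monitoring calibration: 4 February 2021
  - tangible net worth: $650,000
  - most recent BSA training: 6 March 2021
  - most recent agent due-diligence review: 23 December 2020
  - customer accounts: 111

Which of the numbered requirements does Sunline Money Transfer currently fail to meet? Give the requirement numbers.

2, 7

1. BSA training 114 days ago vs limit 120 → met
2. suspicious-activity review 94 days ago vs limit 90 → not met
3. transaction monitoring calibration 144 days ago vs limit 270 → met
4. condition 'offers currency exchange' holds; tangible net worth $650,000 ≥ $625,000 → met
5. independent AML audit 517 days ago vs limit 540 → met
6. agent due-diligence review 187 days ago vs limit 365 → met
7. permissible investments $950,000 < $975,000 → not met
Not met: 2, 7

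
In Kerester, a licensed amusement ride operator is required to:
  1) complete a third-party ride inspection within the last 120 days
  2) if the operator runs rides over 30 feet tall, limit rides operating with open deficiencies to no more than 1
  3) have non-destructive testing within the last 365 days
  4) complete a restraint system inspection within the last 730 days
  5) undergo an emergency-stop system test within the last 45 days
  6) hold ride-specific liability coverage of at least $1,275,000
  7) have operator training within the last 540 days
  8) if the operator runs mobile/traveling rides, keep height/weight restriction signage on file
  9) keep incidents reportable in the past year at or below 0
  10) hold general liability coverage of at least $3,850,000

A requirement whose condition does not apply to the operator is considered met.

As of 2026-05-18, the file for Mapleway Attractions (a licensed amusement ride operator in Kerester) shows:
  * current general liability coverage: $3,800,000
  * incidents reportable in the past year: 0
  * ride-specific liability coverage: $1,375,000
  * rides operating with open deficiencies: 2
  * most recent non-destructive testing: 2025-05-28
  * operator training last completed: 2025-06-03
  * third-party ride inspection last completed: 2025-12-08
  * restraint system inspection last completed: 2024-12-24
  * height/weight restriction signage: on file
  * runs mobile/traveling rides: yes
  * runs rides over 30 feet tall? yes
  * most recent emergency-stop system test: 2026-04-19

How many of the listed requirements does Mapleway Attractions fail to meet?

3

1. third-party ride inspection 161 days ago vs limit 120 → not met
2. condition 'runs rides over 30 feet tall' holds; rides operating with open deficiencies 2 > 1 → not met
3. non-destructive testing 355 days ago vs limit 365 → met
4. restraint system inspection 510 days ago vs limit 730 → met
5. emergency-stop system test 29 days ago vs limit 45 → met
6. ride-specific liability coverage $1,375,000 ≥ $1,275,000 → met
7. operator training 349 days ago vs limit 540 → met
8. condition 'runs mobile/traveling rides' holds; height/weight restriction signage present → met
9. incidents reportable in the past year 0 ≤ 0 → met
10. general liability coverage $3,800,000 < $3,850,000 → not met
Not met: 3 of 10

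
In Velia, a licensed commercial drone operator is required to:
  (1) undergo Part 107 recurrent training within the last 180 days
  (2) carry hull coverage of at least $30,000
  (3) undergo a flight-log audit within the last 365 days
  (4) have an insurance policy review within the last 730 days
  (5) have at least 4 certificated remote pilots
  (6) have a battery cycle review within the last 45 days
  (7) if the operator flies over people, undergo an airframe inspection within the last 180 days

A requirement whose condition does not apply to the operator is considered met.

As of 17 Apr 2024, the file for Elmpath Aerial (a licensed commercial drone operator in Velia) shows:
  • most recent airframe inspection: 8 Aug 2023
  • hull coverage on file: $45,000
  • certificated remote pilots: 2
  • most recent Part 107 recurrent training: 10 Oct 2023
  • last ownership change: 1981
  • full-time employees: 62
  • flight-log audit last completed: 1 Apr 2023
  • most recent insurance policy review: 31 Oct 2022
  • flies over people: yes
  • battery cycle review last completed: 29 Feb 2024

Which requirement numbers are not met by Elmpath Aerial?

1, 3, 5, 6, 7

1. Part 107 recurrent training 190 days ago vs limit 180 → not met
2. hull coverage $45,000 ≥ $30,000 → met
3. flight-log audit 382 days ago vs limit 365 → not met
4. insurance policy review 534 days ago vs limit 730 → met
5. certificated remote pilots 2 < 4 → not met
6. battery cycle review 48 days ago vs limit 45 → not met
7. condition 'flies over people' holds; airframe inspection 253 days ago vs limit 180 → not met
Not met: 1, 3, 5, 6, 7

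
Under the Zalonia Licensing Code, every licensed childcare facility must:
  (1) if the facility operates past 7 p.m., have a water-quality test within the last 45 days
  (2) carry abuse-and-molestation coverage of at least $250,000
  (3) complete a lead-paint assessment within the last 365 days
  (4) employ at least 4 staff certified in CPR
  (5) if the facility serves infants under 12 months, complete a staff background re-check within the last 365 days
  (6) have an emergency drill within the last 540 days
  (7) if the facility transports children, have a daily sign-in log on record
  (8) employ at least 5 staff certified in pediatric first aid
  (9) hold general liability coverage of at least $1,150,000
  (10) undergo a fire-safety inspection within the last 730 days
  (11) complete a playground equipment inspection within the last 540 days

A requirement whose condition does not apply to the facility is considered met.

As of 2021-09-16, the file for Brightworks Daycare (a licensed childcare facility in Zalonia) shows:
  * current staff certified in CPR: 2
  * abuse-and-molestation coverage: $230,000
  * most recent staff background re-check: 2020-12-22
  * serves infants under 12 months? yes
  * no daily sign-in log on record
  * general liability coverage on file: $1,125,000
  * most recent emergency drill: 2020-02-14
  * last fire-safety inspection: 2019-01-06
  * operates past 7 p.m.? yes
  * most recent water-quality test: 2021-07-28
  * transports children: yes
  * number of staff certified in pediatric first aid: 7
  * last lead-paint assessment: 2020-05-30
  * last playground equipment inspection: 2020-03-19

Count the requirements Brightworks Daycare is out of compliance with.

1. condition 'operates past 7 p.m.' holds; water-quality test 50 days ago vs limit 45 → not met
2. abuse-and-molestation coverage $230,000 < $250,000 → not met
3. lead-paint assessment 474 days ago vs limit 365 → not met
4. staff certified in CPR 2 < 4 → not met
5. condition 'serves infants under 12 months' holds; staff background re-check 268 days ago vs limit 365 → met
6. emergency drill 580 days ago vs limit 540 → not met
7. condition 'transports children' holds; daily sign-in log absent → not met
8. staff certified in pediatric first aid 7 ≥ 5 → met
9. general liability coverage $1,125,000 < $1,150,000 → not met
10. fire-safety inspection 984 days ago vs limit 730 → not met
11. playground equipment inspection 546 days ago vs limit 540 → not met
Not met: 9 of 11

9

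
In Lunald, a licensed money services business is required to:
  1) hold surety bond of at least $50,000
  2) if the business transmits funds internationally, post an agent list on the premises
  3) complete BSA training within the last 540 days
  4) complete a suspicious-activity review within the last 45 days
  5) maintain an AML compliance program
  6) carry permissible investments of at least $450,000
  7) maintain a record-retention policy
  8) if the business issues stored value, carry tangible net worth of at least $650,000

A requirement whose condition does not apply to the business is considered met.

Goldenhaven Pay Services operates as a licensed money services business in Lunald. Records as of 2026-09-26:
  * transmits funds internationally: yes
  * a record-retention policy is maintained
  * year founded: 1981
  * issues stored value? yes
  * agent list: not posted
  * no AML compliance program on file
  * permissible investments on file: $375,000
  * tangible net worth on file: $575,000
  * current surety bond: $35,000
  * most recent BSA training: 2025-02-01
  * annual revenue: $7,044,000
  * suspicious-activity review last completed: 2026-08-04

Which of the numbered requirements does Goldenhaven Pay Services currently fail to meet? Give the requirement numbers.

1. surety bond $35,000 < $50,000 → not met
2. condition 'transmits funds internationally' holds; agent list absent → not met
3. BSA training 602 days ago vs limit 540 → not met
4. suspicious-activity review 53 days ago vs limit 45 → not met
5. AML compliance program absent → not met
6. permissible investments $375,000 < $450,000 → not met
7. record-retention policy present → met
8. condition 'issues stored value' holds; tangible net worth $575,000 < $650,000 → not met
Not met: 1, 2, 3, 4, 5, 6, 8

1, 2, 3, 4, 5, 6, 8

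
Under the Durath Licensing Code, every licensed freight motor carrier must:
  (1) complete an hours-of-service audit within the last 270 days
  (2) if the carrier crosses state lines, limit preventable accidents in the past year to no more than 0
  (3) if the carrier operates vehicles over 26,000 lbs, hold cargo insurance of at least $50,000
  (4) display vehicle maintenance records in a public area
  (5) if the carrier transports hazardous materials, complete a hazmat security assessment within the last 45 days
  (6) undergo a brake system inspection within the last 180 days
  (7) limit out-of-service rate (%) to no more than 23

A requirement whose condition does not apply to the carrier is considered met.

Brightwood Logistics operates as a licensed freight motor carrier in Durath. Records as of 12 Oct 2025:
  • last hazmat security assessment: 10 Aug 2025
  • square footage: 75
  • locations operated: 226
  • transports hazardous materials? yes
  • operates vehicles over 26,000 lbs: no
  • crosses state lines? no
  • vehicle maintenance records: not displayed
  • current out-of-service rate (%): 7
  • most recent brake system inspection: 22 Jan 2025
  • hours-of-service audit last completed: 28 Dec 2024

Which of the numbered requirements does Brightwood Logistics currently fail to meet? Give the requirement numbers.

1. hours-of-service audit 288 days ago vs limit 270 → not met
2. condition 'crosses state lines' does not hold → requirement n/a → met
3. condition 'operates vehicles over 26,000 lbs' does not hold → requirement n/a → met
4. vehicle maintenance records absent → not met
5. condition 'transports hazardous materials' holds; hazmat security assessment 63 days ago vs limit 45 → not met
6. brake system inspection 263 days ago vs limit 180 → not met
7. out-of-service rate (%) 7 ≤ 23 → met
Not met: 1, 4, 5, 6

1, 4, 5, 6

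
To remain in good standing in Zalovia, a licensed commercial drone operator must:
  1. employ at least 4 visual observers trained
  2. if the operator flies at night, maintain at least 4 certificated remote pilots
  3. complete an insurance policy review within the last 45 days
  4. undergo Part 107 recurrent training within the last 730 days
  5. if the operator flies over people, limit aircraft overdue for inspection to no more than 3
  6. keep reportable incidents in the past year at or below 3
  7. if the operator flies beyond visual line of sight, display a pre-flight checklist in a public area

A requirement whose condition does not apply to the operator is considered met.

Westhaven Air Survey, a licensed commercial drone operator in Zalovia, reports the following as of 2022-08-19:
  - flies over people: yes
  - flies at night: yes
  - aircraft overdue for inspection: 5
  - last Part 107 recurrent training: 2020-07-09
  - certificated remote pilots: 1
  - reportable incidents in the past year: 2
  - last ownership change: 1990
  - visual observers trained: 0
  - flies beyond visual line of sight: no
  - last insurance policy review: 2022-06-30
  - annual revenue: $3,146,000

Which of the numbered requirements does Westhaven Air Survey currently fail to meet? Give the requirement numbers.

1, 2, 3, 4, 5

1. visual observers trained 0 < 4 → not met
2. condition 'flies at night' holds; certificated remote pilots 1 < 4 → not met
3. insurance policy review 50 days ago vs limit 45 → not met
4. Part 107 recurrent training 771 days ago vs limit 730 → not met
5. condition 'flies over people' holds; aircraft overdue for inspection 5 > 3 → not met
6. reportable incidents in the past year 2 ≤ 3 → met
7. condition 'flies beyond visual line of sight' does not hold → requirement n/a → met
Not met: 1, 2, 3, 4, 5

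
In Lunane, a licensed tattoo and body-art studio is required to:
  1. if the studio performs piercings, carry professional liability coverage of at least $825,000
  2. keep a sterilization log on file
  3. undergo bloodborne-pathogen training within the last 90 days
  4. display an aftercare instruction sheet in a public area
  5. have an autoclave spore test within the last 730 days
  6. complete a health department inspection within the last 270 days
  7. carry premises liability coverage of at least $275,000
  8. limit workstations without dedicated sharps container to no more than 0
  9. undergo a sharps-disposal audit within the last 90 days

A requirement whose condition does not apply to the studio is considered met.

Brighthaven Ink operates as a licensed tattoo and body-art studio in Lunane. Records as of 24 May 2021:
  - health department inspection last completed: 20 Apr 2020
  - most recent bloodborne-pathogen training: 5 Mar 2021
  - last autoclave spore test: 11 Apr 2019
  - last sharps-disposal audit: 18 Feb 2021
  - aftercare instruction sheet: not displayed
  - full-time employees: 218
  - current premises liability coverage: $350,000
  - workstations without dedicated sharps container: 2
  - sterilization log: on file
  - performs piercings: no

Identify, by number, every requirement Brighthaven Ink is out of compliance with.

4, 5, 6, 8, 9

1. condition 'performs piercings' does not hold → requirement n/a → met
2. sterilization log present → met
3. bloodborne-pathogen training 80 days ago vs limit 90 → met
4. aftercare instruction sheet absent → not met
5. autoclave spore test 774 days ago vs limit 730 → not met
6. health department inspection 399 days ago vs limit 270 → not met
7. premises liability coverage $350,000 ≥ $275,000 → met
8. workstations without dedicated sharps container 2 > 0 → not met
9. sharps-disposal audit 95 days ago vs limit 90 → not met
Not met: 4, 5, 6, 8, 9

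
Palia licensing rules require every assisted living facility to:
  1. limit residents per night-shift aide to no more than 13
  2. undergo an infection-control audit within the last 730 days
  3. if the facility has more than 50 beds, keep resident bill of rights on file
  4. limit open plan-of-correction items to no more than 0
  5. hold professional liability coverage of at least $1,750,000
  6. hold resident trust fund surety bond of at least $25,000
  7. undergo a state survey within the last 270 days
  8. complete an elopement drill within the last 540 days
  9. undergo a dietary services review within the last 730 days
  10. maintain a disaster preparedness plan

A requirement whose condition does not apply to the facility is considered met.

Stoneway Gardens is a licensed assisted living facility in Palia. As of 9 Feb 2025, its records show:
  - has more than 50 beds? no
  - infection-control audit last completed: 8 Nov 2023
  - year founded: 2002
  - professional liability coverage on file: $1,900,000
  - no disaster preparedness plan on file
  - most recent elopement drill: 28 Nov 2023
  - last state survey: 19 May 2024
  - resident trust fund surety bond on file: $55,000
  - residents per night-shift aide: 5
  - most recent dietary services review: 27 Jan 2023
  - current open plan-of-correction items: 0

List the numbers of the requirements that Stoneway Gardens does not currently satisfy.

9, 10

1. residents per night-shift aide 5 ≤ 13 → met
2. infection-control audit 459 days ago vs limit 730 → met
3. condition 'has more than 50 beds' does not hold → requirement n/a → met
4. open plan-of-correction items 0 ≤ 0 → met
5. professional liability coverage $1,900,000 ≥ $1,750,000 → met
6. resident trust fund surety bond $55,000 ≥ $25,000 → met
7. state survey 266 days ago vs limit 270 → met
8. elopement drill 439 days ago vs limit 540 → met
9. dietary services review 744 days ago vs limit 730 → not met
10. disaster preparedness plan absent → not met
Not met: 9, 10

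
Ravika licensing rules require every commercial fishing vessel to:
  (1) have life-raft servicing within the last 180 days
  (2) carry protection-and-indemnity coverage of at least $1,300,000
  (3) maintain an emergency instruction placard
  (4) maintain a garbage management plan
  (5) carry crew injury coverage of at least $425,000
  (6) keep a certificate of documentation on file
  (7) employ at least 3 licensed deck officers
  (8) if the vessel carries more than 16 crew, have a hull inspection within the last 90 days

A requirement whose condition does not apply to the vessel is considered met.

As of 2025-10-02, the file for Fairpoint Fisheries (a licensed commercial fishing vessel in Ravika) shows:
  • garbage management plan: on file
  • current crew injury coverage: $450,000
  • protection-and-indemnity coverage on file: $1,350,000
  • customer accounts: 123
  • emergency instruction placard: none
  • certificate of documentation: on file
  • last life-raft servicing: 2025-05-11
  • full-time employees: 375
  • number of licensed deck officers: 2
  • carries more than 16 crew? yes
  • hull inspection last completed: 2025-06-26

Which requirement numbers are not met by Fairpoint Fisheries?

1. life-raft servicing 144 days ago vs limit 180 → met
2. protection-and-indemnity coverage $1,350,000 ≥ $1,300,000 → met
3. emergency instruction placard absent → not met
4. garbage management plan present → met
5. crew injury coverage $450,000 ≥ $425,000 → met
6. certificate of documentation present → met
7. licensed deck officers 2 < 3 → not met
8. condition 'carries more than 16 crew' holds; hull inspection 98 days ago vs limit 90 → not met
Not met: 3, 7, 8

3, 7, 8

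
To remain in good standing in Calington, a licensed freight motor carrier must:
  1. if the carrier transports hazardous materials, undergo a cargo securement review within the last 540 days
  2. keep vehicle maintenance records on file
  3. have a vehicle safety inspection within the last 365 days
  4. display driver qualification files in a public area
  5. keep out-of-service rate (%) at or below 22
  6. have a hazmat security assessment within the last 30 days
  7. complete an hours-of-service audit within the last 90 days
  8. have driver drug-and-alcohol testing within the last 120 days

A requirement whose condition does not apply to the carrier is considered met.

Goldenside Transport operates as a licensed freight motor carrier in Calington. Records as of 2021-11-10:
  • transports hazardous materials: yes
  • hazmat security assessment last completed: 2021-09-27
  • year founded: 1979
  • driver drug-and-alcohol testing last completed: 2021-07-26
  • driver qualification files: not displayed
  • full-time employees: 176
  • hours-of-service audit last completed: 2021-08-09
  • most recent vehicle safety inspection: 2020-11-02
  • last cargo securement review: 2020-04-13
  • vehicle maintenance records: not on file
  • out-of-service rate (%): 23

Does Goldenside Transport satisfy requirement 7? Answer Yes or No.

No

7. hours-of-service audit 93 days ago vs limit 90 → not met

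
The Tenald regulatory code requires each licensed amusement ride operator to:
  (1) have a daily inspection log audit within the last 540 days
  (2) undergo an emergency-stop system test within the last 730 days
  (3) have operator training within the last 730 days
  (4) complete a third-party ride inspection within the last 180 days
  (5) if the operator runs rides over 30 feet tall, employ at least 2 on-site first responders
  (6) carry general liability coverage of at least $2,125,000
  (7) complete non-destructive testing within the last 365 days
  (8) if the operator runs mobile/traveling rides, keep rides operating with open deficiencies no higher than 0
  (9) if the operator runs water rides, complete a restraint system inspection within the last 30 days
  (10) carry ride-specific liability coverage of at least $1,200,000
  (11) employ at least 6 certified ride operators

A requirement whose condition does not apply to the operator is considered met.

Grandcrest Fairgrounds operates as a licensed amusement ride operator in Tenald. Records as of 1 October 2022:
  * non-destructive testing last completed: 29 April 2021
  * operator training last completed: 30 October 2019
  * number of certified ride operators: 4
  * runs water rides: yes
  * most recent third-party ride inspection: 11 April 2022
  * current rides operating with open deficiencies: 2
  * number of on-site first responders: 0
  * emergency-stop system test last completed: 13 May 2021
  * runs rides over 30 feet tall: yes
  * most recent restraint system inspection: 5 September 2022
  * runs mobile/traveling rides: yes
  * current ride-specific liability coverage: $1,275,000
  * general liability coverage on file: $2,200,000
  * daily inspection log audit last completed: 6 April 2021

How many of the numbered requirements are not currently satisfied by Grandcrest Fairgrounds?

6

1. daily inspection log audit 543 days ago vs limit 540 → not met
2. emergency-stop system test 506 days ago vs limit 730 → met
3. operator training 1067 days ago vs limit 730 → not met
4. third-party ride inspection 173 days ago vs limit 180 → met
5. condition 'runs rides over 30 feet tall' holds; on-site first responders 0 < 2 → not met
6. general liability coverage $2,200,000 ≥ $2,125,000 → met
7. non-destructive testing 520 days ago vs limit 365 → not met
8. condition 'runs mobile/traveling rides' holds; rides operating with open deficiencies 2 > 0 → not met
9. condition 'runs water rides' holds; restraint system inspection 26 days ago vs limit 30 → met
10. ride-specific liability coverage $1,275,000 ≥ $1,200,000 → met
11. certified ride operators 4 < 6 → not met
Not met: 6 of 11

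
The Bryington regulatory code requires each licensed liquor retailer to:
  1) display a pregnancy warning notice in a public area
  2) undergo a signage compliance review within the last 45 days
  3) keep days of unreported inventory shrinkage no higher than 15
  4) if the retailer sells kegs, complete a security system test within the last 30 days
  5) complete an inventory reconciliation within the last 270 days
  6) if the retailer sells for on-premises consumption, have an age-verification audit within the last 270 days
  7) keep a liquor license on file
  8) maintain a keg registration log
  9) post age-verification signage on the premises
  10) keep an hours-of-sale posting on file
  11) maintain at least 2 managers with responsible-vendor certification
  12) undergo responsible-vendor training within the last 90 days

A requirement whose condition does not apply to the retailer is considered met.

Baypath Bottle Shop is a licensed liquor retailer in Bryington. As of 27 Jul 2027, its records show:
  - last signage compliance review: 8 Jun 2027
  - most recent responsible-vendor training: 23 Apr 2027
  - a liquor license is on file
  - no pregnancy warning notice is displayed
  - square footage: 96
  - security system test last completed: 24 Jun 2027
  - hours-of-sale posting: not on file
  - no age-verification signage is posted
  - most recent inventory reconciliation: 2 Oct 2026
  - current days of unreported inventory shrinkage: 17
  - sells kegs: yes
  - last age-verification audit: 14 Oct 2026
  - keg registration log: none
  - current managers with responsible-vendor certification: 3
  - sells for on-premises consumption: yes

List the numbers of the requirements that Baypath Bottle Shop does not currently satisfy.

1. pregnancy warning notice absent → not met
2. signage compliance review 49 days ago vs limit 45 → not met
3. days of unreported inventory shrinkage 17 > 15 → not met
4. condition 'sells kegs' holds; security system test 33 days ago vs limit 30 → not met
5. inventory reconciliation 298 days ago vs limit 270 → not met
6. condition 'sells for on-premises consumption' holds; age-verification audit 286 days ago vs limit 270 → not met
7. liquor license present → met
8. keg registration log absent → not met
9. age-verification signage absent → not met
10. hours-of-sale posting absent → not met
11. managers with responsible-vendor certification 3 ≥ 2 → met
12. responsible-vendor training 95 days ago vs limit 90 → not met
Not met: 1, 2, 3, 4, 5, 6, 8, 9, 10, 12

1, 2, 3, 4, 5, 6, 8, 9, 10, 12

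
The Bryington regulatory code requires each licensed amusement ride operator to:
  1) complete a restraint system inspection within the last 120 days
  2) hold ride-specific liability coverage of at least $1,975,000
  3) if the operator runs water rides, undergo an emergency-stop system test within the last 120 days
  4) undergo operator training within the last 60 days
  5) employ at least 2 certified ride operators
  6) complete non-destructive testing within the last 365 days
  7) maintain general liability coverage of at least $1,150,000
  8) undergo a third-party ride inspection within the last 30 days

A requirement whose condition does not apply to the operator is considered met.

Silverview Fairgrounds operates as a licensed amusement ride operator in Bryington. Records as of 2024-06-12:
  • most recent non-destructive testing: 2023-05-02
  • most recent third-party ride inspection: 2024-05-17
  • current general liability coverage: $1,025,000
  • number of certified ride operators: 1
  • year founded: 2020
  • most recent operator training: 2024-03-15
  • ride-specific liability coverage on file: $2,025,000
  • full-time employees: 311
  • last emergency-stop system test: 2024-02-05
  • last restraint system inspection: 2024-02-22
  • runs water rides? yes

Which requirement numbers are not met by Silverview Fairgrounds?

1. restraint system inspection 111 days ago vs limit 120 → met
2. ride-specific liability coverage $2,025,000 ≥ $1,975,000 → met
3. condition 'runs water rides' holds; emergency-stop system test 128 days ago vs limit 120 → not met
4. operator training 89 days ago vs limit 60 → not met
5. certified ride operators 1 < 2 → not met
6. non-destructive testing 407 days ago vs limit 365 → not met
7. general liability coverage $1,025,000 < $1,150,000 → not met
8. third-party ride inspection 26 days ago vs limit 30 → met
Not met: 3, 4, 5, 6, 7

3, 4, 5, 6, 7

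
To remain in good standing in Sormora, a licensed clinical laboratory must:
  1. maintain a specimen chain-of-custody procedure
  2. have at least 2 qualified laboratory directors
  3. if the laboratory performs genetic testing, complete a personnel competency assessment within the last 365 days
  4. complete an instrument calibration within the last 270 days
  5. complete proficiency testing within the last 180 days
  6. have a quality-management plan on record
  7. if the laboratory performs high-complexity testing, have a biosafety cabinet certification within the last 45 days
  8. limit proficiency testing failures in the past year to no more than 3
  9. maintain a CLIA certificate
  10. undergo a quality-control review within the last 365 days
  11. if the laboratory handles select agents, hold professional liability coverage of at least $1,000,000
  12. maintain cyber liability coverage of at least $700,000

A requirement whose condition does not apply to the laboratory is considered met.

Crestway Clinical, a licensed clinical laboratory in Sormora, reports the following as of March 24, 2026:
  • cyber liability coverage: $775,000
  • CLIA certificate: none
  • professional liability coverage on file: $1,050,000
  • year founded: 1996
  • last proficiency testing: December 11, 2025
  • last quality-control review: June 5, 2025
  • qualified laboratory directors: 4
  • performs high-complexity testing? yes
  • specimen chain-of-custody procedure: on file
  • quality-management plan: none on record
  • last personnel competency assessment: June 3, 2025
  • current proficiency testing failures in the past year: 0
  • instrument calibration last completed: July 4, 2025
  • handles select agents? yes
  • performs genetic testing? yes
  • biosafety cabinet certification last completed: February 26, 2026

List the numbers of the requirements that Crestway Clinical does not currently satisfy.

1. specimen chain-of-custody procedure present → met
2. qualified laboratory directors 4 ≥ 2 → met
3. condition 'performs genetic testing' holds; personnel competency assessment 294 days ago vs limit 365 → met
4. instrument calibration 263 days ago vs limit 270 → met
5. proficiency testing 103 days ago vs limit 180 → met
6. quality-management plan absent → not met
7. condition 'performs high-complexity testing' holds; biosafety cabinet certification 26 days ago vs limit 45 → met
8. proficiency testing failures in the past year 0 ≤ 3 → met
9. CLIA certificate absent → not met
10. quality-control review 292 days ago vs limit 365 → met
11. condition 'handles select agents' holds; professional liability coverage $1,050,000 ≥ $1,000,000 → met
12. cyber liability coverage $775,000 ≥ $700,000 → met
Not met: 6, 9

6, 9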